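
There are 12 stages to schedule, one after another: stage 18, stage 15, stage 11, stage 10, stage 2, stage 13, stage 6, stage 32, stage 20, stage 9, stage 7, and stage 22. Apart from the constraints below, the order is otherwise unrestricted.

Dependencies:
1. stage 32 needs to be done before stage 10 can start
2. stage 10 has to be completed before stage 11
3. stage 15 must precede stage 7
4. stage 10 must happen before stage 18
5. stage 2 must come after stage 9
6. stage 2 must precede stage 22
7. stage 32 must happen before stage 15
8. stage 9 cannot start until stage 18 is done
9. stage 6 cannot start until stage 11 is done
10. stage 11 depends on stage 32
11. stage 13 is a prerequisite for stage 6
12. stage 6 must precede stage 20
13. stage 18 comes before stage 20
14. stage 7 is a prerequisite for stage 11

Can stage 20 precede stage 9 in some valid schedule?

Yes

The constraints leave stage 20 and stage 9 unordered relative to each other; nothing requires stage 9 earlier.
That means at least one valid schedule has stage 20 before stage 9.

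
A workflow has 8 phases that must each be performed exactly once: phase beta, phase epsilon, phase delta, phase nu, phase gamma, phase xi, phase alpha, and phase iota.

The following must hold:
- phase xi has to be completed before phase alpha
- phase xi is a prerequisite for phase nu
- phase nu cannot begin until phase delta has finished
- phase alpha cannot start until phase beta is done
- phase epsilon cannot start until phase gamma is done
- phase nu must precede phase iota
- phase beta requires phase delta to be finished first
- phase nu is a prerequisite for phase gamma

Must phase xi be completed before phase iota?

Yes

Following the dependencies: phase xi → phase nu → phase iota.
So phase xi must precede phase iota in any valid ordering.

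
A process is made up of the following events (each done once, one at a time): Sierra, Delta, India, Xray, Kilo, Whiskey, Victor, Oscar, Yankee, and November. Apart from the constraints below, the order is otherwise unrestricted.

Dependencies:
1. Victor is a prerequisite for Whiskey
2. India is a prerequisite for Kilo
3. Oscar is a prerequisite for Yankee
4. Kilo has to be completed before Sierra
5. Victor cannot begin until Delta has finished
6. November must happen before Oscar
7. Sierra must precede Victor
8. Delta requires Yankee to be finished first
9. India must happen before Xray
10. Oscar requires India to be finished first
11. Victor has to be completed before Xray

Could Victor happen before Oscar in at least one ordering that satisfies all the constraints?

No

There is a dependency chain Oscar → Yankee → Delta → Victor, so Victor always comes after Oscar.
Hence Victor can never be scheduled before Oscar.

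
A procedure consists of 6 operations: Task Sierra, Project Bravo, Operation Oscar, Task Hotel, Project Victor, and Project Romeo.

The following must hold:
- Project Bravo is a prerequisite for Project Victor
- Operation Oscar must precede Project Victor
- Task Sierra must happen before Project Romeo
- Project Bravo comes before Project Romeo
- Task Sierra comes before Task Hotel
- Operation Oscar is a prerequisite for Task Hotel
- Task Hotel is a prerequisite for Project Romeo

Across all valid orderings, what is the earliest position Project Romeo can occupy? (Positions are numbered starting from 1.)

Working backwards through the constraints from Project Romeo, its full set of required predecessors is Task Sierra, Project Bravo, Operation Oscar, Task Hotel — 4 of them.
With 4 mandatory predecessors, the earliest Project Romeo can sit is position 4+1 = 5, and placing just those 4 first achieves it.

5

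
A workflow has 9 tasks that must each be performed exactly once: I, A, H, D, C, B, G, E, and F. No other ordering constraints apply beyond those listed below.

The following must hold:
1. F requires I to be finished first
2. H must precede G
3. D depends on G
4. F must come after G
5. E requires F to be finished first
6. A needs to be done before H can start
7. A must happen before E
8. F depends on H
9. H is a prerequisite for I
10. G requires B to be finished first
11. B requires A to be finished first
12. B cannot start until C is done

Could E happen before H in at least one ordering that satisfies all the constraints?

No

Following H → F → E, H must precede E in every valid ordering.
Hence E can never be scheduled before H.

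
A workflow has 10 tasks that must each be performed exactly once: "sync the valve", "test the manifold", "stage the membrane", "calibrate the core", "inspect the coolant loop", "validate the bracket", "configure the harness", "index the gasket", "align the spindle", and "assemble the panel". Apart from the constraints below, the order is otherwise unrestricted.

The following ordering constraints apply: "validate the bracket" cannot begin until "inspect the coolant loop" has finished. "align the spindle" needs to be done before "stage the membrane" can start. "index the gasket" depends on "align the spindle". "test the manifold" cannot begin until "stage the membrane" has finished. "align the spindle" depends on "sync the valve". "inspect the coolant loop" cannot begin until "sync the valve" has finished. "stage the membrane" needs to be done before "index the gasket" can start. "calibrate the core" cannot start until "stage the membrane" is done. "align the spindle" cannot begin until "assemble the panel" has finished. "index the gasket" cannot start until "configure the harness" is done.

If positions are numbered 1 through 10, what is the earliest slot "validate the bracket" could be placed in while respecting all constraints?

Working backwards through the constraints from "validate the bracket", its full set of required predecessors is "sync the valve", "inspect the coolant loop" — 2 of them.
So at minimum 2 tasks come before "validate the bracket", putting "validate the bracket" no earlier than position 3. That position is achievable by scheduling exactly those predecessors first.

3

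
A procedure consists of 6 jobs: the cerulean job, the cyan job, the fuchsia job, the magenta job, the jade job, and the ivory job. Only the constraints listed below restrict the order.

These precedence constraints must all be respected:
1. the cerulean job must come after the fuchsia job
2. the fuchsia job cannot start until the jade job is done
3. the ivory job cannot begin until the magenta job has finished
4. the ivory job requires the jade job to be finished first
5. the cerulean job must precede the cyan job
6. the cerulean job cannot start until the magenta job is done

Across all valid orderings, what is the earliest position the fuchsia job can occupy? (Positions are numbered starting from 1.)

Working backwards through the constraints from the fuchsia job, its only required predecessor is the jade job.
With 1 mandatory predecessor, the earliest the fuchsia job can sit is position 1+1 = 2, and placing just that one first achieves it.

2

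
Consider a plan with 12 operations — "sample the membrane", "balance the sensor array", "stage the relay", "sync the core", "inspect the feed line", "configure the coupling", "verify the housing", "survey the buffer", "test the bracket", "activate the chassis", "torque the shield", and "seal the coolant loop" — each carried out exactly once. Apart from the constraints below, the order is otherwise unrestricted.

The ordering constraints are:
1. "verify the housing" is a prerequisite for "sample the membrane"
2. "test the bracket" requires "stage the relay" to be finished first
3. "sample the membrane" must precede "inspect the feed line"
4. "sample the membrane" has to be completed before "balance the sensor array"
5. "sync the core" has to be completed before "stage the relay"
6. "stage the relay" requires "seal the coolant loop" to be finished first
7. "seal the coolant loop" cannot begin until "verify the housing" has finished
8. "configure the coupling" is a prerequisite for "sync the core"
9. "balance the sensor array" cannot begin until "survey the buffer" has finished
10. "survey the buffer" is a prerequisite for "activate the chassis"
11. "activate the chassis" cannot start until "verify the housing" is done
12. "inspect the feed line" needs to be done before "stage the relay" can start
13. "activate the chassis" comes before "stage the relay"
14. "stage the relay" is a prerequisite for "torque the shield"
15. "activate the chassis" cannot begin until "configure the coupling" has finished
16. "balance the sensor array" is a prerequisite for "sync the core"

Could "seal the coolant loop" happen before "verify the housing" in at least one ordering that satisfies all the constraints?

The constraints give a chain "verify the housing" → "seal the coolant loop", which forces "verify the housing" before "seal the coolant loop".
Hence "seal the coolant loop" can never be scheduled before "verify the housing".

No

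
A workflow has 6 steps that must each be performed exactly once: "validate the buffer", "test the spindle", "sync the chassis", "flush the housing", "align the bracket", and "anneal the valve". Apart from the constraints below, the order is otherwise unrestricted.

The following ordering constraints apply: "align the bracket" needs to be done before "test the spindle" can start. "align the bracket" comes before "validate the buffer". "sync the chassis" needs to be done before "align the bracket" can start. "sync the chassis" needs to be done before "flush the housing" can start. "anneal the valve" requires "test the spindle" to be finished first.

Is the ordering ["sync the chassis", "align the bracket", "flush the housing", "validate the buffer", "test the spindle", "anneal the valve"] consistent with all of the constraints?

Checking each listed constraint against this order: for instance, "align the bracket" is in position 2 and "test the spindle" in position 5, so that constraint holds — and the remaining constraints check out the same way.

Yes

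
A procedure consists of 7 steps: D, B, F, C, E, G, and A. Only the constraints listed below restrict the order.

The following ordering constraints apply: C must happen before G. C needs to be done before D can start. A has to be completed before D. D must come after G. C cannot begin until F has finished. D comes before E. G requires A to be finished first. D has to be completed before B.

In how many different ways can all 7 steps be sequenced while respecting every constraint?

2 steps have no prerequisites (F, A), so any of them could come first.
Counting all ways to extend the partial order to a total order gives 6.

6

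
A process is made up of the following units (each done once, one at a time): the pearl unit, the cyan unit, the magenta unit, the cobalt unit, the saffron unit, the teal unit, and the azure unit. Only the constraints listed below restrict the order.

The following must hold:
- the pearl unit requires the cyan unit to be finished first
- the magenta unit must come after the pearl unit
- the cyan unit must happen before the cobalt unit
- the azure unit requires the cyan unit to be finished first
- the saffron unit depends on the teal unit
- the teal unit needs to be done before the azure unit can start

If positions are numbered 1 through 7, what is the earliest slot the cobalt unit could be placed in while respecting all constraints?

The only unit forced before the cobalt unit (directly or transitively) is the cyan unit.
With 1 mandatory predecessor, the earliest the cobalt unit can sit is position 1+1 = 2, and placing just that one first achieves it.

2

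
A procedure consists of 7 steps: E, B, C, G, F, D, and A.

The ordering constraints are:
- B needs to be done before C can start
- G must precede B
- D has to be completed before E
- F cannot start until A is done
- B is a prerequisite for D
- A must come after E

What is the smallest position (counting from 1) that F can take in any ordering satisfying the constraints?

6

Working backwards through the constraints from F, its full set of required predecessors is E, B, G, D, A — 5 of them.
So at minimum 5 steps come before F, putting F no earlier than position 6. That position is achievable by scheduling exactly those predecessors first.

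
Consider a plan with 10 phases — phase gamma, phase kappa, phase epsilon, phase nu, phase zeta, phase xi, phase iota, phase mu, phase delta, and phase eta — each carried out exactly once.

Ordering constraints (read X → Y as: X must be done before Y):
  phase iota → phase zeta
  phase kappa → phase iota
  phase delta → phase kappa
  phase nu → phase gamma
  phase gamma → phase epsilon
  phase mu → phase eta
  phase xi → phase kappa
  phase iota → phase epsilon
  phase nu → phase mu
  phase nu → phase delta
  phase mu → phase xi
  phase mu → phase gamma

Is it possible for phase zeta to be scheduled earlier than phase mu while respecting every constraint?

No

The constraints give a chain phase mu → phase xi → phase kappa → phase iota → phase zeta, which forces phase mu before phase zeta.
So no valid ordering can have phase zeta before phase mu.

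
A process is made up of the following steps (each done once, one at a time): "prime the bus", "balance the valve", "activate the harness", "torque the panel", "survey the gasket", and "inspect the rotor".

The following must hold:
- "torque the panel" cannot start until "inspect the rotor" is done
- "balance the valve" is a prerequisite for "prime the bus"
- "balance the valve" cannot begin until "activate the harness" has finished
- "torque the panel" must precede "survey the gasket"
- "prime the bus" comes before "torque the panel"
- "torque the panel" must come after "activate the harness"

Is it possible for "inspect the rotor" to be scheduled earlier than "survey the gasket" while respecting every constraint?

Yes

Every valid ordering already has "inspect the rotor" before "survey the gasket" (the constraints require it), so in particular at least one does.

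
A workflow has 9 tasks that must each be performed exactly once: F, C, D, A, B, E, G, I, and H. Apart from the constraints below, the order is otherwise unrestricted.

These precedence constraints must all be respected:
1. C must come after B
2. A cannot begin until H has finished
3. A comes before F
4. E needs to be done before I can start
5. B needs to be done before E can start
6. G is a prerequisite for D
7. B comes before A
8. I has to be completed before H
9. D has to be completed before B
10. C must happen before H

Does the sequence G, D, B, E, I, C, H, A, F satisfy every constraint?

Yes

Going through the constraints one by one, each required predecessor appears earlier in the sequence than its dependent — e.g. B (position 3) is before A (position 8), as required.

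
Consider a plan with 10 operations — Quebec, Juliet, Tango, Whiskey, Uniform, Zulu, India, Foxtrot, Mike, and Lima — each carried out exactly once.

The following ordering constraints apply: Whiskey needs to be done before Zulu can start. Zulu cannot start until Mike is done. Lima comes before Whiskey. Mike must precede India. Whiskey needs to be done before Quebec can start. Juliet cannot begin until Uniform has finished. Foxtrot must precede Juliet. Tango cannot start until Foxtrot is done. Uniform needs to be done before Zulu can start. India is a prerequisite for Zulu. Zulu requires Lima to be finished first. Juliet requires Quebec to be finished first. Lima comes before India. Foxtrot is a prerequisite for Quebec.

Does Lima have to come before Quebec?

Chaining the stated constraints: Lima → Whiskey → Quebec.
So Lima must precede Quebec in any valid ordering.

Yes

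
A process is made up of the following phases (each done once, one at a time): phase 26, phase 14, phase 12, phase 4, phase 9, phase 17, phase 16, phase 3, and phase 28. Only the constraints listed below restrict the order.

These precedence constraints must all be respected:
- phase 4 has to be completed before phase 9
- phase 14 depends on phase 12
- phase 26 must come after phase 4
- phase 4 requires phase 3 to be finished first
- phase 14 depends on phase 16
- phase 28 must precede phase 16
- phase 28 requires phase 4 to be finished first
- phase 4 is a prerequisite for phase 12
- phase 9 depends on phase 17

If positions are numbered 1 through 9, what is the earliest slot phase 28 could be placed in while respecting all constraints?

3

Working backwards through the constraints from phase 28, its full set of required predecessors is phase 4, phase 3 — 2 of them.
With 2 mandatory predecessors, the earliest phase 28 can sit is position 2+1 = 3, and placing just those 2 first achieves it.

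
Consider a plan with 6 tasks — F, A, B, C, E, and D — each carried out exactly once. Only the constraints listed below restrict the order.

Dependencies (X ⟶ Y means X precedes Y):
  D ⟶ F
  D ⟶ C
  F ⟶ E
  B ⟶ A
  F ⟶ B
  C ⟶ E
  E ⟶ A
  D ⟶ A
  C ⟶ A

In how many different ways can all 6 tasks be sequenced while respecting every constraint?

D is the only task with nothing required before it, so every ordering starts there.
Enumerating by repeatedly choosing an available task (one whose prerequisites are all placed) gives 5 distinct complete orderings.

5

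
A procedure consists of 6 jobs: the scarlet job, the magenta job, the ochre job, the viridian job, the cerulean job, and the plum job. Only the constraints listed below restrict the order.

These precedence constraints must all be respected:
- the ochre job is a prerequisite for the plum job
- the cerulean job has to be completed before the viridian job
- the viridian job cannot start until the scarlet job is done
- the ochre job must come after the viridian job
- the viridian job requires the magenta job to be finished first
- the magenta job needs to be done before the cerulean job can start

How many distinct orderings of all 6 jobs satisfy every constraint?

3

The jobs with no prerequisites are the scarlet job, the magenta job; any of them can be placed first.
Systematically extending each partial ordering one job at a time and counting, there are 3 complete orderings.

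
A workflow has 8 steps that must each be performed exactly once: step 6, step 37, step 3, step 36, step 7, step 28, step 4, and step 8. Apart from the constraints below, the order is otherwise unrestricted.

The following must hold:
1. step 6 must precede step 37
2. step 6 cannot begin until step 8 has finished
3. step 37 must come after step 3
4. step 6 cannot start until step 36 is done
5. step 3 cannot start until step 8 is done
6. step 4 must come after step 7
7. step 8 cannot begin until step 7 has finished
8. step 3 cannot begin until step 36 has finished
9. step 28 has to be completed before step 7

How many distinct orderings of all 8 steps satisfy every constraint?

44

The steps with no prerequisites are step 36, step 28; any of them can be placed first.
Systematically extending each partial ordering one step at a time and counting, there are 44 complete orderings.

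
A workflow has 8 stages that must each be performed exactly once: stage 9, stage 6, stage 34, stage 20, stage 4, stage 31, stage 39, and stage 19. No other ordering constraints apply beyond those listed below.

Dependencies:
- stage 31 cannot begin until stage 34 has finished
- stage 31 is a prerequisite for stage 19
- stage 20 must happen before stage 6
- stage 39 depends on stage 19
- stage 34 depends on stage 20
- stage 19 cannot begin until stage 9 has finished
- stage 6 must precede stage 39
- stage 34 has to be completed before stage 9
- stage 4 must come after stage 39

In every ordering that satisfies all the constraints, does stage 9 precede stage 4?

There is a constraint chain stage 9 → stage 19 → stage 39 → stage 4.
So stage 9 must precede stage 4 in any valid ordering.

Yes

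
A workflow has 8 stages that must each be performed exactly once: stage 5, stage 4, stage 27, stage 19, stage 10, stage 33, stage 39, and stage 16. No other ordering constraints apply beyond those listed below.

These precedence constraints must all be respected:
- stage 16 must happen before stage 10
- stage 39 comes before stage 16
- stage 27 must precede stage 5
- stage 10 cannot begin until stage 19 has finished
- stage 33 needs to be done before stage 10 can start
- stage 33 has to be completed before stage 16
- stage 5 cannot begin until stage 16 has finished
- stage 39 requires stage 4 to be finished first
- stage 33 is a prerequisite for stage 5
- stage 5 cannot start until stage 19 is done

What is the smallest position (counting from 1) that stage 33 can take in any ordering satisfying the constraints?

Nothing is required before stage 33; it can be the very first stage.

1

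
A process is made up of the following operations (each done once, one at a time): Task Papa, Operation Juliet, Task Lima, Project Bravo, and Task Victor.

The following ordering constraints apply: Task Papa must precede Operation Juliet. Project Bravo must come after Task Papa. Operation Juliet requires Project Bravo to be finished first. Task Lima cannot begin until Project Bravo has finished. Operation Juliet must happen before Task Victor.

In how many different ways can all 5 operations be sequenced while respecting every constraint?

Only Task Papa has no prerequisites, so it must go first.
Systematically extending each partial ordering one operation at a time and counting, there are 3 complete orderings.

3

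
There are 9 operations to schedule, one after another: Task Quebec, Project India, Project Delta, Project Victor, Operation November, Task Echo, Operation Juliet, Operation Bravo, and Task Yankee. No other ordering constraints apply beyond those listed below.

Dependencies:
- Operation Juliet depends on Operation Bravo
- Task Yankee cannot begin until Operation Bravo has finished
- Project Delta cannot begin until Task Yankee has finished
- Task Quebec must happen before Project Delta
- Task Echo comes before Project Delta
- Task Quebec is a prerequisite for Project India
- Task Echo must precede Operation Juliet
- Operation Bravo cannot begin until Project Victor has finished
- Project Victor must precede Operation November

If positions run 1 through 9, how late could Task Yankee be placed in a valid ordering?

The only operation forced after Task Yankee (directly or by a chain) is Project Delta.
So at least 1 operation follows Task Yankee, putting Task Yankee no later than position 8. That position is achievable by scheduling everything else first.

8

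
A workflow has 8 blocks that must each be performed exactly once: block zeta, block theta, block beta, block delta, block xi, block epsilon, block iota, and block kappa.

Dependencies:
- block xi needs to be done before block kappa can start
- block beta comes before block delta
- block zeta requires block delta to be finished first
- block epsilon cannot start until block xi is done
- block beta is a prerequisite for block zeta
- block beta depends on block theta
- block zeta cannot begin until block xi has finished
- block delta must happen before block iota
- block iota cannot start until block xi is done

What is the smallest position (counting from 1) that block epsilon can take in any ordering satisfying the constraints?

The only block forced before block epsilon (directly or transitively) is block xi.
So at minimum 1 block comes before block epsilon, putting block epsilon no earlier than position 2. That position is achievable by scheduling exactly that predecessor first.

2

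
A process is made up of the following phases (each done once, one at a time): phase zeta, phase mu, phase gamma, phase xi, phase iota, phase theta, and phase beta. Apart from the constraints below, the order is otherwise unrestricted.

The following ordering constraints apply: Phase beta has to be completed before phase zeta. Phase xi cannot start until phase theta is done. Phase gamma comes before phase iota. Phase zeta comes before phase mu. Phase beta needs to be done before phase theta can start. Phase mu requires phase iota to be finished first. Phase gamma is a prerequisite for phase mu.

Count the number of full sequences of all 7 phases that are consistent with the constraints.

71

2 phases have no prerequisites (phase gamma, phase beta), so any of them could come first.
Enumerating by repeatedly choosing an available phase (one whose prerequisites are all placed) gives 71 distinct complete orderings.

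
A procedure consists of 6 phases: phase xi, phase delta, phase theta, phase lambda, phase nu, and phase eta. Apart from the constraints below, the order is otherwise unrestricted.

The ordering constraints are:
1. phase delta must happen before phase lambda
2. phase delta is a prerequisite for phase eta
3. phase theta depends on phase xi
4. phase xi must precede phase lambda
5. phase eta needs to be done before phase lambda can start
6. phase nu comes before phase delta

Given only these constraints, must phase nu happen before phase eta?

Tracing the constraints gives a chain: phase nu → phase delta → phase eta.
Hence phase nu necessarily comes before phase eta.

Yes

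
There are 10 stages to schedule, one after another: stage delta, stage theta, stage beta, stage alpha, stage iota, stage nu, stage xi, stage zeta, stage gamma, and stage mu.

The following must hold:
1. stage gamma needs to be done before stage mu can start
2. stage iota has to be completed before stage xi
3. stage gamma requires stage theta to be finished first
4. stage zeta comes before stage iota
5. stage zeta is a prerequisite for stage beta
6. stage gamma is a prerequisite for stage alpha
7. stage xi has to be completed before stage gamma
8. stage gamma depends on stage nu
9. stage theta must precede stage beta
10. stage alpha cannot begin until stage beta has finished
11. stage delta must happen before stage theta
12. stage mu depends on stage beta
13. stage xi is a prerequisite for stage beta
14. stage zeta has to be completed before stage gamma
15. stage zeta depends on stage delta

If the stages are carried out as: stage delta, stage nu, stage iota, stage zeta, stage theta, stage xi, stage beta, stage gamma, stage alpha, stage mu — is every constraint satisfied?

The sequence places stage iota ahead of stage zeta.
Since stage zeta is required before stage iota, the ordering is invalid.

No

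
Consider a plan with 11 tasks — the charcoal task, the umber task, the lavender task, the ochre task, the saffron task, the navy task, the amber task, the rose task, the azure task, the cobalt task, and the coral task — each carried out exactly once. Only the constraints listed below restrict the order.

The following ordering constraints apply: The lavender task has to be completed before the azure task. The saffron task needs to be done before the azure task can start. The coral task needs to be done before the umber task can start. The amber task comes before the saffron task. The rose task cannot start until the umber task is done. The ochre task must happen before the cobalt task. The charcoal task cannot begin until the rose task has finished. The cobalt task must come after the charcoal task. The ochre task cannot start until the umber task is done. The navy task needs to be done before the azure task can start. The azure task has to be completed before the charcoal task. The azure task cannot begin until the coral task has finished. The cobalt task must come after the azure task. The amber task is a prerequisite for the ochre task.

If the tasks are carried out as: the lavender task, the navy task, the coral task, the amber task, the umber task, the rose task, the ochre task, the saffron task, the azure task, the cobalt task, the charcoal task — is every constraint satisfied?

No

Here the charcoal task comes after the cobalt task.
Since the charcoal task is required before the cobalt task, the ordering is invalid.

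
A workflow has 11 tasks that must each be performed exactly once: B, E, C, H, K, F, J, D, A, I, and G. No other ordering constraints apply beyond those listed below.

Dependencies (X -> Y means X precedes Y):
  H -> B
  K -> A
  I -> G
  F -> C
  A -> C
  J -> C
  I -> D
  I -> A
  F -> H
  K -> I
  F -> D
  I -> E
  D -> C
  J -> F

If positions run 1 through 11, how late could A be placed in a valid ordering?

Following the constraints forward from A, its only required successor is C.
With 1 mandatory successor out of 11 tasks total, the latest slot for A is 11−1 = 10, and it's reachable by doing all non-successors before A.

10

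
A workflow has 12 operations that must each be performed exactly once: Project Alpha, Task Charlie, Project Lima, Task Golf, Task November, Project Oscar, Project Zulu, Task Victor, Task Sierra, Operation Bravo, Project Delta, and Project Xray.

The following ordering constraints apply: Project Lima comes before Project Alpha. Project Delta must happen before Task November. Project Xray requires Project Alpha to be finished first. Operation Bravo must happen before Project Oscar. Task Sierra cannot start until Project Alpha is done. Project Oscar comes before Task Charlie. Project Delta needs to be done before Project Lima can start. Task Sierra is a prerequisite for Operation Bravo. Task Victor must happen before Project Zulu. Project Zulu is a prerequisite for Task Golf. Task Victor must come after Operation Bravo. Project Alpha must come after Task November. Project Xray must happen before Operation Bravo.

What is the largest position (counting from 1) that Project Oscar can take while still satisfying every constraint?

Following the constraints forward from Project Oscar, its only required successor is Task Charlie.
With 1 mandatory successor out of 12 operations total, the latest slot for Project Oscar is 12−1 = 11, and it's reachable by doing all non-successors before Project Oscar.

11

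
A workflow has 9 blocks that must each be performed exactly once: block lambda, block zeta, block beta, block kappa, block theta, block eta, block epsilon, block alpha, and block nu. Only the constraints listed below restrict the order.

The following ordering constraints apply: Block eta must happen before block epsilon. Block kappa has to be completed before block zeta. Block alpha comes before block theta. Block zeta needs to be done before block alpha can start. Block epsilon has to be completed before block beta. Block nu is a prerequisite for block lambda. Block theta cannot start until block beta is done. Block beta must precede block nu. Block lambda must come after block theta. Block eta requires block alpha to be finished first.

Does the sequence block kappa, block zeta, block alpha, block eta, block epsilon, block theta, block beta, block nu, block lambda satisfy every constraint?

No

Here block beta comes after block theta.
Since block beta is required before block theta, the ordering is invalid.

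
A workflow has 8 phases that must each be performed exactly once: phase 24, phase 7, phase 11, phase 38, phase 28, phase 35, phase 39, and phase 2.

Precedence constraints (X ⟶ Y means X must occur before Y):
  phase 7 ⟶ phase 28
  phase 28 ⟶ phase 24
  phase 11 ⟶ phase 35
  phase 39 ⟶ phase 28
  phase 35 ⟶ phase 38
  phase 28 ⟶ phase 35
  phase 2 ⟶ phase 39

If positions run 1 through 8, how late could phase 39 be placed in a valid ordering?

The phases that are forced after phase 39, directly or by a chain of constraints, are phase 24, phase 38, phase 28, phase 35. That's 4 phases.
With 4 mandatory successors out of 8 phases total, the latest slot for phase 39 is 8−4 = 4, and it's reachable by doing all non-successors before phase 39.

4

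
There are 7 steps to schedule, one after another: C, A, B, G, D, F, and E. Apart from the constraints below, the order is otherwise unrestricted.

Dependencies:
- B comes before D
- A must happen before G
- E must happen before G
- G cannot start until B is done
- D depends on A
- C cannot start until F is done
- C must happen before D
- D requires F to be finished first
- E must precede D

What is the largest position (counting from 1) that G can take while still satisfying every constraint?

7

Nothing depends on G, so it can be the final step, position 7.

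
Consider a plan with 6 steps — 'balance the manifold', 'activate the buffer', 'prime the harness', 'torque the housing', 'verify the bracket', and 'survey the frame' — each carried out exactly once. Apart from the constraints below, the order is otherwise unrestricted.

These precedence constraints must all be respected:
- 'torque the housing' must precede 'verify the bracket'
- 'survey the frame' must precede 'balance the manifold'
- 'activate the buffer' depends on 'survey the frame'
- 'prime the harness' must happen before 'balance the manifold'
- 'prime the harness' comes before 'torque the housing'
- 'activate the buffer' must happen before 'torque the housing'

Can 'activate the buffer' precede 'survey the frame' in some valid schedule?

No

The constraints give a chain 'survey the frame' → 'activate the buffer', which forces 'survey the frame' before 'activate the buffer'.
So no valid ordering can have 'activate the buffer' before 'survey the frame'.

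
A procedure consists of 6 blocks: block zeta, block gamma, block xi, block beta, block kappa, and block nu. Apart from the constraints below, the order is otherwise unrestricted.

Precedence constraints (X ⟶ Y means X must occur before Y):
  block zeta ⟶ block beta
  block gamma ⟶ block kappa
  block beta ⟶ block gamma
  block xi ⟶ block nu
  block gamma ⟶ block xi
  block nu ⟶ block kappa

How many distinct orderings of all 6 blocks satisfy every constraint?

Block zeta is the only block with nothing required before it, so every ordering starts there.
Every block is then forced in turn, so only 1 complete ordering is consistent with the constraints.

1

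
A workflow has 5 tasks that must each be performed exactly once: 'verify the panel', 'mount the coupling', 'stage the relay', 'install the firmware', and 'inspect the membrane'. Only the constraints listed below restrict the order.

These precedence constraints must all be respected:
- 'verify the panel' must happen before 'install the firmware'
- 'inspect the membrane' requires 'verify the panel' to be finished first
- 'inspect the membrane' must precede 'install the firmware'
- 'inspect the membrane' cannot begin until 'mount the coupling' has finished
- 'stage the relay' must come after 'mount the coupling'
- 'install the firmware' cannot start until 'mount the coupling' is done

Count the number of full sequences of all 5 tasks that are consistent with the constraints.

7

2 tasks have no prerequisites ('verify the panel', 'mount the coupling'), so any of them could come first.
Enumerating by repeatedly choosing an available task (one whose prerequisites are all placed) gives 7 distinct complete orderings.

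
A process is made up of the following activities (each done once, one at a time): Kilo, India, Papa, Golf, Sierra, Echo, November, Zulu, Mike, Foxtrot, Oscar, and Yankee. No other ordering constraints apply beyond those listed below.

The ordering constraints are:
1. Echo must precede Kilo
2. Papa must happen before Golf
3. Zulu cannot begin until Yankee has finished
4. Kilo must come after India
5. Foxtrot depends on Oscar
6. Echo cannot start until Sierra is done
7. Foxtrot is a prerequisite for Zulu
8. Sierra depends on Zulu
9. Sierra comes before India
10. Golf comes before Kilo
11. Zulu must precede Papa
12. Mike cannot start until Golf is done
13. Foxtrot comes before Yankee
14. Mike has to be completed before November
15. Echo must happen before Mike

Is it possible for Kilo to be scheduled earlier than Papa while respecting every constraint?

No

Following Papa → Golf → Kilo, Papa must precede Kilo in every valid ordering.
Hence Kilo can never be scheduled before Papa.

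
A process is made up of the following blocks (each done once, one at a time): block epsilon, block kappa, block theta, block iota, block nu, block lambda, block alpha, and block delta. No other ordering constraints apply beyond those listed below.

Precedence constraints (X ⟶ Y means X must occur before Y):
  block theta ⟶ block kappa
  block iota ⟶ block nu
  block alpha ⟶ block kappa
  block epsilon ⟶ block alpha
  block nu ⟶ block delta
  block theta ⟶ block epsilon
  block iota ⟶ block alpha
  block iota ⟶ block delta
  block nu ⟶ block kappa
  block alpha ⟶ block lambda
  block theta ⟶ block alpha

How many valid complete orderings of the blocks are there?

2 blocks have no prerequisites (block theta, block iota), so any of them could come first.
Enumerating by repeatedly choosing an available block (one whose prerequisites are all placed) gives 80 distinct complete orderings.

80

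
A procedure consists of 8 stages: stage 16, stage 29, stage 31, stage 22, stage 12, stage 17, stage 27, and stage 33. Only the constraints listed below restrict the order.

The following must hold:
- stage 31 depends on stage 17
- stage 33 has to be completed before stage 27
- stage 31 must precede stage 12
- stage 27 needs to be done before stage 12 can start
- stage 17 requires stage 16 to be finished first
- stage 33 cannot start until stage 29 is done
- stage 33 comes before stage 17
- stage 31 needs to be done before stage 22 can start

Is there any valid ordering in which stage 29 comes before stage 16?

The constraints leave stage 29 and stage 16 unordered relative to each other; nothing requires stage 16 earlier.
That means at least one valid schedule has stage 29 before stage 16.

Yes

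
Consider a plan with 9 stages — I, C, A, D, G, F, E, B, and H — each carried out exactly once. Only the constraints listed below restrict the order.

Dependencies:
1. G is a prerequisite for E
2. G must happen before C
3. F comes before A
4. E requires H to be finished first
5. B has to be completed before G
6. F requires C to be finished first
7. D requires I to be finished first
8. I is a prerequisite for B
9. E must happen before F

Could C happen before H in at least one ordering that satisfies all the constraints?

Yes

Nothing in the constraints forces H before C — there is no chain from H to C.
That means at least one valid schedule has C before H.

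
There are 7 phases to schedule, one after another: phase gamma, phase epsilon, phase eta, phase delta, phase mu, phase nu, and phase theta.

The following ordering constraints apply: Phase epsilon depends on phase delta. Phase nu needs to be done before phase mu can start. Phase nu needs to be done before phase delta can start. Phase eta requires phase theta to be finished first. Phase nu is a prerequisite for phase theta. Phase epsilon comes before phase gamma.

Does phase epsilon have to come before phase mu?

No

Phase epsilon and phase mu are not related by any chain of constraints.
There exist valid orderings with phase mu before phase epsilon, so phase epsilon is not required to come first.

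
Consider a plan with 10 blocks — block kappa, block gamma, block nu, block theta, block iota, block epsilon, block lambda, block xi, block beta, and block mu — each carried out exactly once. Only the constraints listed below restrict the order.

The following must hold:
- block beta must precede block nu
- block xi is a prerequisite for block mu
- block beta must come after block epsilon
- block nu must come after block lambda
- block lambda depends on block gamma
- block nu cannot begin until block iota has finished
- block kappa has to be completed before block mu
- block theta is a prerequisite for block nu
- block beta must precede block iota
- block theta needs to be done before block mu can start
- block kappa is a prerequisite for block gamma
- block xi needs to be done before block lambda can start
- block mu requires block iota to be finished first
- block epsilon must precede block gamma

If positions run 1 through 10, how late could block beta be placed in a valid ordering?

The blocks that are forced after block beta, directly or by a chain of constraints, are block nu, block iota, block mu. That's 3 blocks.
With 3 mandatory successors out of 10 blocks total, the latest slot for block beta is 10−3 = 7, and it's reachable by doing all non-successors before block beta.

7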